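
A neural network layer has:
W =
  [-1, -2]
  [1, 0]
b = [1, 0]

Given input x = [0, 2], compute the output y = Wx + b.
y = [-3, 0]

Wx = [-1×0 + -2×2, 1×0 + 0×2]
   = [-4, 0]
y = Wx + b = [-4 + 1, 0 + 0] = [-3, 0]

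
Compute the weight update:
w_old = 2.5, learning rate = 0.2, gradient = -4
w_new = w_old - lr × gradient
w_new = 3.3

w_new = w - η·∂L/∂w = 2.5 - 0.2×(-4) = 2.5 - (-0.8) = 3.3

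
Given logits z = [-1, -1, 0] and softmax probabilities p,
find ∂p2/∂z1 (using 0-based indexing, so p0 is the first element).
∂p2/∂z1 = -0.1221

p = softmax(z) = [0.2119, 0.2119, 0.5761]
p2 = 0.5761, p1 = 0.2119

∂p2/∂z1 = -p2 × p1 = -0.5761 × 0.2119 = -0.1221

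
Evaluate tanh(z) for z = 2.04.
0.9667

tanh(2.04) = (e^(2.04) - e^(-2.04))/(e^(2.04) + e^(-2.04)) = 0.9667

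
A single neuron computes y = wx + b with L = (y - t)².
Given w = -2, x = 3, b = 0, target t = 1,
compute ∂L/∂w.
∂L/∂w = -42

y = wx + b = (-2)(3) + 0 = -6
∂L/∂y = 2(y - t) = 2(-6 - 1) = -14
∂y/∂w = x = 3
∂L/∂w = ∂L/∂y · ∂y/∂w = -14 × 3 = -42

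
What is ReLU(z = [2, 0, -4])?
h = [2, 0, 0]

ReLU applied element-wise: max(0,2)=2, max(0,0)=0, max(0,-4)=0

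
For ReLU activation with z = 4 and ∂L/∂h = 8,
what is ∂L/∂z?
∂L/∂z = 8

h = ReLU(4) = 4
Since z > 0: ∂h/∂z = 1
∂L/∂z = ∂L/∂h · ∂h/∂z = 8 × 1 = 8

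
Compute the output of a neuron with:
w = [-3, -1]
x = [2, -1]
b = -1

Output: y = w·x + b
y = -6

y = (-3)(2) + (-1)(-1) + -1 = -6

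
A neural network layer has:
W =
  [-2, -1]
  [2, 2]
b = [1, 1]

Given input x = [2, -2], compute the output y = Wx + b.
y = [-1, 1]

Wx = [-2×2 + -1×-2, 2×2 + 2×-2]
   = [-2, 0]
y = Wx + b = [-2 + 1, 0 + 1] = [-1, 1]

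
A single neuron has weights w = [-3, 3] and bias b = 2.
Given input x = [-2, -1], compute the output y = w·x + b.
y = 5

y = (-3)(-2) + (3)(-1) + 2 = 5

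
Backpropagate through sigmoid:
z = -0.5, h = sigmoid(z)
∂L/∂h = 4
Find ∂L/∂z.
∂L/∂z = 0.94

σ(-0.5) = 0.3775
σ'(-0.5) = σ(-0.5)(1 - σ(-0.5)) = 0.3775 × 0.6225 = 0.235
∂L/∂z = ∂L/∂h · σ'(z) = 4 × 0.235 = 0.94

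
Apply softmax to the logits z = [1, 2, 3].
p = [0.09, 0.2447, 0.6652]

exp(z) = [2.718, 7.389, 20.09]
Sum = 30.19
p = [0.09, 0.2447, 0.6652]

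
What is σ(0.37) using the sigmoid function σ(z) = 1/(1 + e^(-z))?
0.5915

sigmoid(0.37) = 1/(1 + e^(-0.37)) = 1/(1 + 0.6907) = 0.5915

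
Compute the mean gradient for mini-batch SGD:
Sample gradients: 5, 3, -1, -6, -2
Average gradient = -0.2

Average = (1/5)(5 + 3 + -1 + -6 + -2) = -1/5 = -0.2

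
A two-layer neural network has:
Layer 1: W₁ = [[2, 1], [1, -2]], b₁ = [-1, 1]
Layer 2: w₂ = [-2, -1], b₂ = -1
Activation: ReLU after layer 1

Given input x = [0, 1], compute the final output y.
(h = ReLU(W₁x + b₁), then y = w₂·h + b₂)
y = -1

Layer 1 pre-activation: z₁ = [0, -1]
After ReLU: h = [0, 0]
Layer 2 output: y = -2×0 + -1×0 + -1 = -1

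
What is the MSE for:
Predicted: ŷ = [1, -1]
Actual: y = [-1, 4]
MSE = 14.5

MSE = (1/2)((1--1)² + (-1-4)²) = (1/2)(4 + 25) = 14.5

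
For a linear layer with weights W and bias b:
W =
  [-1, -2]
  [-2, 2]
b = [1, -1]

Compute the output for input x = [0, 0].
y = [1, -1]

Wx = [-1×0 + -2×0, -2×0 + 2×0]
   = [0, 0]
y = Wx + b = [0 + 1, 0 + -1] = [1, -1]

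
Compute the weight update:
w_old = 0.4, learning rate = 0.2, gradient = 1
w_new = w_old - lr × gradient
w_new = 0.2

w_new = w - η·∂L/∂w = 0.4 - 0.2×(1) = 0.4 - (0.2) = 0.2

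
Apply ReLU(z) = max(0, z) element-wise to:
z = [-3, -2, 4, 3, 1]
h = [0, 0, 4, 3, 1]

ReLU applied element-wise: max(0,-3)=0, max(0,-2)=0, max(0,4)=4, max(0,3)=3, max(0,1)=1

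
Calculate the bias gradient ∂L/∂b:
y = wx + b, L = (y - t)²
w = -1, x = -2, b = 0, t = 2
∂L/∂b = 0

y = wx + b = (-1)(-2) + 0 = 2
∂L/∂y = 2(y - t) = 2(2 - 2) = 0
∂y/∂b = 1
∂L/∂b = ∂L/∂y · ∂y/∂b = 0 × 1 = 0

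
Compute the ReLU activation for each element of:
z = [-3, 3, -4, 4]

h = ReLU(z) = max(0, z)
h = [0, 3, 0, 4]

ReLU applied element-wise: max(0,-3)=0, max(0,3)=3, max(0,-4)=0, max(0,4)=4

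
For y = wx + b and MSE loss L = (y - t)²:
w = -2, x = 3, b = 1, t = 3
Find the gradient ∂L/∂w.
∂L/∂w = -48

y = wx + b = (-2)(3) + 1 = -5
∂L/∂y = 2(y - t) = 2(-5 - 3) = -16
∂y/∂w = x = 3
∂L/∂w = ∂L/∂y · ∂y/∂w = -16 × 3 = -48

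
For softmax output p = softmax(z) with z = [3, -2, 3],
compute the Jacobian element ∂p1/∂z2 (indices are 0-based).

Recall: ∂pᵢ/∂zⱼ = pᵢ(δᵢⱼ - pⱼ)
∂p1/∂z2 = -0.001673

p = softmax(z) = [0.4983, 0.003358, 0.4983]
p1 = 0.003358, p2 = 0.4983

∂p1/∂z2 = -p1 × p2 = -0.003358 × 0.4983 = -0.001673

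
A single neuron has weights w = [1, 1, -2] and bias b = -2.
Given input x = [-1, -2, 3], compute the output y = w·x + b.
y = -11

y = (1)(-1) + (1)(-2) + (-2)(3) + -2 = -11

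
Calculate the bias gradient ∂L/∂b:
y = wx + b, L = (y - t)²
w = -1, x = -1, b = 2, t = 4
∂L/∂b = -2

y = wx + b = (-1)(-1) + 2 = 3
∂L/∂y = 2(y - t) = 2(3 - 4) = -2
∂y/∂b = 1
∂L/∂b = ∂L/∂y · ∂y/∂b = -2 × 1 = -2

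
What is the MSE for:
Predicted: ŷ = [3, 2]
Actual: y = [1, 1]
MSE = 2.5

MSE = (1/2)((3-1)² + (2-1)²) = (1/2)(4 + 1) = 2.5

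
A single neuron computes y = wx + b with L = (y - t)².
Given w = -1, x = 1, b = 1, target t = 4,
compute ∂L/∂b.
∂L/∂b = -8

y = wx + b = (-1)(1) + 1 = 0
∂L/∂y = 2(y - t) = 2(0 - 4) = -8
∂y/∂b = 1
∂L/∂b = ∂L/∂y · ∂y/∂b = -8 × 1 = -8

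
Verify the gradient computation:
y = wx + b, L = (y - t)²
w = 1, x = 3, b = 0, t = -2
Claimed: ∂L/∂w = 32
Incorrect

y = (1)(3) + 0 = 3
∂L/∂y = 2(y - t) = 2(3 - -2) = 10
∂y/∂w = x = 3
∂L/∂w = 10 × 3 = 30

Claimed value: 32
Incorrect: The correct gradient is 30.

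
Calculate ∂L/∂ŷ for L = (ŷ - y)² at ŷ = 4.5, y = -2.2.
∂L/∂ŷ = 13.4

∂L/∂ŷ = 2(ŷ - y) = 2(4.5 - -2.2) = 2(6.7) = 13.4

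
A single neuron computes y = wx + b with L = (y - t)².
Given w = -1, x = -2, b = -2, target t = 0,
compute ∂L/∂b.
∂L/∂b = 0

y = wx + b = (-1)(-2) + -2 = 0
∂L/∂y = 2(y - t) = 2(0 - 0) = 0
∂y/∂b = 1
∂L/∂b = ∂L/∂y · ∂y/∂b = 0 × 1 = 0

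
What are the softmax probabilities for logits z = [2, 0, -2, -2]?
p = [0.8533, 0.1155, 0.0156, 0.0156]

exp(z) = [7.389, 1, 0.1353, 0.1353]
Sum = 8.66
p = [0.8533, 0.1155, 0.0156, 0.0156]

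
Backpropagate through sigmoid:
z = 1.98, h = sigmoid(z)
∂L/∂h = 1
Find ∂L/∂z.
∂L/∂z = 0.1066

σ(1.98) = 0.8787
σ'(1.98) = σ(1.98)(1 - σ(1.98)) = 0.8787 × 0.1213 = 0.1066
∂L/∂z = ∂L/∂h · σ'(z) = 1 × 0.1066 = 0.1066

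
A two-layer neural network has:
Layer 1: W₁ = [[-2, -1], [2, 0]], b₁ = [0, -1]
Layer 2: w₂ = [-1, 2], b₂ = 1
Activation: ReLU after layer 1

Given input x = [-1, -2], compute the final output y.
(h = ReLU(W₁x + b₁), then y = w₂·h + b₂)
y = -3

Layer 1 pre-activation: z₁ = [4, -3]
After ReLU: h = [4, 0]
Layer 2 output: y = -1×4 + 2×0 + 1 = -3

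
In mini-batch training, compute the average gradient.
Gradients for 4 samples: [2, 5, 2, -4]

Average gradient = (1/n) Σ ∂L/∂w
Average gradient = 1.25

Average = (1/4)(2 + 5 + 2 + -4) = 5/4 = 1.25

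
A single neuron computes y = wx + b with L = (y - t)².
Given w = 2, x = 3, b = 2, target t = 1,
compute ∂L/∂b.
∂L/∂b = 14

y = wx + b = (2)(3) + 2 = 8
∂L/∂y = 2(y - t) = 2(8 - 1) = 14
∂y/∂b = 1
∂L/∂b = ∂L/∂y · ∂y/∂b = 14 × 1 = 14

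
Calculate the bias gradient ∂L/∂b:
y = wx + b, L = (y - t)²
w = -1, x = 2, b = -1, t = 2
∂L/∂b = -10

y = wx + b = (-1)(2) + -1 = -3
∂L/∂y = 2(y - t) = 2(-3 - 2) = -10
∂y/∂b = 1
∂L/∂b = ∂L/∂y · ∂y/∂b = -10 × 1 = -10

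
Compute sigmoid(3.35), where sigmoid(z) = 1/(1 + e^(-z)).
0.9661

sigmoid(3.35) = 1/(1 + e^(-3.35)) = 1/(1 + 0.03508) = 0.9661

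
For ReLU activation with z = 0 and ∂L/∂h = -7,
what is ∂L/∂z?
∂L/∂z = 0

h = ReLU(0) = 0
At z = 0: ∂h/∂z = 0 (by convention)
∂L/∂z = ∂L/∂h · ∂h/∂z = -7 × 0 = 0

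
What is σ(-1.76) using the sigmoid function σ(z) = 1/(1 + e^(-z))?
0.1468

sigmoid(-1.76) = 1/(1 + e^(1.76)) = 1/(1 + 5.812) = 0.1468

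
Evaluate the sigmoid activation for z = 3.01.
0.953

sigmoid(3.01) = 1/(1 + e^(-3.01)) = 1/(1 + 0.04929) = 0.953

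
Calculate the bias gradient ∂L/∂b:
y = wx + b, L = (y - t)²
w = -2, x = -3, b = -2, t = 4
∂L/∂b = 0

y = wx + b = (-2)(-3) + -2 = 4
∂L/∂y = 2(y - t) = 2(4 - 4) = 0
∂y/∂b = 1
∂L/∂b = ∂L/∂y · ∂y/∂b = 0 × 1 = 0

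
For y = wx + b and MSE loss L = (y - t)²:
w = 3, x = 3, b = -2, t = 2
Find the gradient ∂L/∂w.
∂L/∂w = 30

y = wx + b = (3)(3) + -2 = 7
∂L/∂y = 2(y - t) = 2(7 - 2) = 10
∂y/∂w = x = 3
∂L/∂w = ∂L/∂y · ∂y/∂w = 10 × 3 = 30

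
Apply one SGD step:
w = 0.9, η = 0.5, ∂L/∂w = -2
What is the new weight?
w_new = 1.9

w_new = w - η·∂L/∂w = 0.9 - 0.5×(-2) = 0.9 - (-1) = 1.9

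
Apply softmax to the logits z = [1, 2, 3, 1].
p = [0.0826, 0.2245, 0.6103, 0.0826]

exp(z) = [2.718, 7.389, 20.09, 2.718]
Sum = 32.91
p = [0.0826, 0.2245, 0.6103, 0.0826]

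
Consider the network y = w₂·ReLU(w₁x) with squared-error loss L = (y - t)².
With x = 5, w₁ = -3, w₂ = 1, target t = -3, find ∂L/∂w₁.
∂L/∂w₁ = 0

Forward pass:
z = w₁x = -3×5 = -15
h = ReLU(-15) = 0
y = w₂h = 1×0 = 0

Backward pass:
∂L/∂y = 2(y - t) = 2(0 - -3) = 6
∂y/∂h = w₂ = 1
∂h/∂z = 0 (ReLU derivative)
∂z/∂w₁ = x = 5

∂L/∂w₁ = 6 × 1 × 0 × 5 = 0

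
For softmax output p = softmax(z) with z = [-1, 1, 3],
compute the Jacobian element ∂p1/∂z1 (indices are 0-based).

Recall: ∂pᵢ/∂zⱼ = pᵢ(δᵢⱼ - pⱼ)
∂p1/∂z1 = 0.1035

p = softmax(z) = [0.01588, 0.1173, 0.8668]
p1 = 0.1173

∂p1/∂z1 = p1(1 - p1) = 0.1173 × (1 - 0.1173) = 0.1035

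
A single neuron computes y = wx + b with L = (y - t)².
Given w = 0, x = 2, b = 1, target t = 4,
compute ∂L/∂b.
∂L/∂b = -6

y = wx + b = (0)(2) + 1 = 1
∂L/∂y = 2(y - t) = 2(1 - 4) = -6
∂y/∂b = 1
∂L/∂b = ∂L/∂y · ∂y/∂b = -6 × 1 = -6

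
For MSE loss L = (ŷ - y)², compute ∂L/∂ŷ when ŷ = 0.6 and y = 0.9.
∂L/∂ŷ = -0.6

∂L/∂ŷ = 2(ŷ - y) = 2(0.6 - 0.9) = 2(-0.3) = -0.6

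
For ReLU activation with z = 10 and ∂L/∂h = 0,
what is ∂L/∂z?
∂L/∂z = 0

h = ReLU(10) = 10
Since z > 0: ∂h/∂z = 1
∂L/∂z = ∂L/∂h · ∂h/∂z = 0 × 1 = 0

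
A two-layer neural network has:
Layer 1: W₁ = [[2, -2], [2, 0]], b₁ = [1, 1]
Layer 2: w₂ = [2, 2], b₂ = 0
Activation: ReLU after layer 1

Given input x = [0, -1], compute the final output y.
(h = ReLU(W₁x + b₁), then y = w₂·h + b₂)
y = 8

Layer 1 pre-activation: z₁ = [3, 1]
After ReLU: h = [3, 1]
Layer 2 output: y = 2×3 + 2×1 + 0 = 8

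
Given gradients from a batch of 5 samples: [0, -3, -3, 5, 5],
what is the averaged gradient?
Average gradient = 0.8

Average = (1/5)(0 + -3 + -3 + 5 + 5) = 4/5 = 0.8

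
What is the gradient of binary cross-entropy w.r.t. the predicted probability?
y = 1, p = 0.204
∂L/∂p = -4.902

∂L/∂p = -y/p + (1-y)/(1-p) = -1/0.204 + 0 = -4.902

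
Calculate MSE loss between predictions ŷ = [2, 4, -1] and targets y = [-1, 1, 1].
MSE = 7.333

MSE = (1/3)((2--1)² + (4-1)² + (-1-1)²) = (1/3)(9 + 9 + 4) = 7.333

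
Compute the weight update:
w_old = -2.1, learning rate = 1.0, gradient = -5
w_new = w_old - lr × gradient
w_new = 2.9

w_new = w - η·∂L/∂w = -2.1 - 1.0×(-5) = -2.1 - (-5) = 2.9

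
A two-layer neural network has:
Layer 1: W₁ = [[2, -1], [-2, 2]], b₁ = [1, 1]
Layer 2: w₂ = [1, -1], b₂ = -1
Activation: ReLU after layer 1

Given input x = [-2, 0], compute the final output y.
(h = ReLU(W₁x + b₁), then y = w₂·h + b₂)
y = -6

Layer 1 pre-activation: z₁ = [-3, 5]
After ReLU: h = [0, 5]
Layer 2 output: y = 1×0 + -1×5 + -1 = -6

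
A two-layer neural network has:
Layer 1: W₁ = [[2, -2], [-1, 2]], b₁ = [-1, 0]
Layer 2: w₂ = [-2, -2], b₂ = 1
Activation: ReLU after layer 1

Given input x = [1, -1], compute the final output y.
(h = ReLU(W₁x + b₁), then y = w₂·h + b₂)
y = -5

Layer 1 pre-activation: z₁ = [3, -3]
After ReLU: h = [3, 0]
Layer 2 output: y = -2×3 + -2×0 + 1 = -5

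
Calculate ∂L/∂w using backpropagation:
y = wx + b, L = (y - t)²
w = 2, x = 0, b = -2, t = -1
∂L/∂w = 0

y = wx + b = (2)(0) + -2 = -2
∂L/∂y = 2(y - t) = 2(-2 - -1) = -2
∂y/∂w = x = 0
∂L/∂w = ∂L/∂y · ∂y/∂w = -2 × 0 = 0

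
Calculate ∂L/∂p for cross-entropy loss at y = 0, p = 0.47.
∂L/∂p = 1.887

∂L/∂p = -y/p + (1-y)/(1-p) = 0 + 1/0.53 = 1.887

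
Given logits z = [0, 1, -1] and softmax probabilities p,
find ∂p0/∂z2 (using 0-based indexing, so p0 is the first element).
∂p0/∂z2 = -0.02203

p = softmax(z) = [0.2447, 0.6652, 0.09003]
p0 = 0.2447, p2 = 0.09003

∂p0/∂z2 = -p0 × p2 = -0.2447 × 0.09003 = -0.02203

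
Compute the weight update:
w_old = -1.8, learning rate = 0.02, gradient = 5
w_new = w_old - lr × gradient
w_new = -1.9

w_new = w - η·∂L/∂w = -1.8 - 0.02×(5) = -1.8 - (0.1) = -1.9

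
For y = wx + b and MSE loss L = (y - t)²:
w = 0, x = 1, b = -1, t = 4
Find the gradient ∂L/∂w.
∂L/∂w = -10

y = wx + b = (0)(1) + -1 = -1
∂L/∂y = 2(y - t) = 2(-1 - 4) = -10
∂y/∂w = x = 1
∂L/∂w = ∂L/∂y · ∂y/∂w = -10 × 1 = -10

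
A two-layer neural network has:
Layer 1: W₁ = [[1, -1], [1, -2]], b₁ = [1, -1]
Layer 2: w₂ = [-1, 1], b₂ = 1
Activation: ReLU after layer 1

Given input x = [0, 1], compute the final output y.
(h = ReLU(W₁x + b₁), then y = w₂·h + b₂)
y = 1

Layer 1 pre-activation: z₁ = [0, -3]
After ReLU: h = [0, 0]
Layer 2 output: y = -1×0 + 1×0 + 1 = 1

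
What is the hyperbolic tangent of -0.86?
-0.6963

tanh(-0.86) = (e^(-0.86) - e^(0.86))/(e^(-0.86) + e^(0.86)) = -0.6963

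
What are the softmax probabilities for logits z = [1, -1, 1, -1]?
p = [0.4404, 0.0596, 0.4404, 0.0596]

exp(z) = [2.718, 0.3679, 2.718, 0.3679]
Sum = 6.172
p = [0.4404, 0.0596, 0.4404, 0.0596]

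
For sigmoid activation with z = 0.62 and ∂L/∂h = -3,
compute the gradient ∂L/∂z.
∂L/∂z = -0.6823

σ(0.62) = 0.6502
σ'(0.62) = σ(0.62)(1 - σ(0.62)) = 0.6502 × 0.3498 = 0.2274
∂L/∂z = ∂L/∂h · σ'(z) = -3 × 0.2274 = -0.6823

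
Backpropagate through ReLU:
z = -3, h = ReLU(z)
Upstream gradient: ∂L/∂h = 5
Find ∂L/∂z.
∂L/∂z = 0

h = ReLU(-3) = 0
Since z < 0: ∂h/∂z = 0
∂L/∂z = ∂L/∂h · ∂h/∂z = 5 × 0 = 0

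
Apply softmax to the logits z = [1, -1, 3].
p = [0.1173, 0.0159, 0.8668]

exp(z) = [2.718, 0.3679, 20.09]
Sum = 23.17
p = [0.1173, 0.0159, 0.8668]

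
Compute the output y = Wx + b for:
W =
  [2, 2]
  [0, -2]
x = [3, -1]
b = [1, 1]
y = [5, 3]

Wx = [2×3 + 2×-1, 0×3 + -2×-1]
   = [4, 2]
y = Wx + b = [4 + 1, 2 + 1] = [5, 3]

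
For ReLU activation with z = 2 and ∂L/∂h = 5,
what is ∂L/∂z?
∂L/∂z = 5

h = ReLU(2) = 2
Since z > 0: ∂h/∂z = 1
∂L/∂z = ∂L/∂h · ∂h/∂z = 5 × 1 = 5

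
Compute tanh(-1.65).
-0.9289

tanh(-1.65) = (e^(-1.65) - e^(1.65))/(e^(-1.65) + e^(1.65)) = -0.9289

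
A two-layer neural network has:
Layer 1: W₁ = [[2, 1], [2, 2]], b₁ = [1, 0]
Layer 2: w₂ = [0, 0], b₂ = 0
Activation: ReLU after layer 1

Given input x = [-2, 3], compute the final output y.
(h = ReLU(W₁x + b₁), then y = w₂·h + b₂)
y = 0

Layer 1 pre-activation: z₁ = [0, 2]
After ReLU: h = [0, 2]
Layer 2 output: y = 0×0 + 0×2 + 0 = 0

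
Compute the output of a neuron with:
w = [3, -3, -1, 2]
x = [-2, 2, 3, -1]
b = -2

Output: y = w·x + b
y = -19

y = (3)(-2) + (-3)(2) + (-1)(3) + (2)(-1) + -2 = -19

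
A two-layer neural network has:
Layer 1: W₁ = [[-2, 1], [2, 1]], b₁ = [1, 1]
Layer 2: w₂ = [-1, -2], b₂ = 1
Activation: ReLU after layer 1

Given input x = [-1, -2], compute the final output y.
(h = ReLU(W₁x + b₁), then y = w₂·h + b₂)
y = 0

Layer 1 pre-activation: z₁ = [1, -3]
After ReLU: h = [1, 0]
Layer 2 output: y = -1×1 + -2×0 + 1 = 0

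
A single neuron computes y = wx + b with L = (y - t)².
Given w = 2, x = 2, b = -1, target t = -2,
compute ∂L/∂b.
∂L/∂b = 10

y = wx + b = (2)(2) + -1 = 3
∂L/∂y = 2(y - t) = 2(3 - -2) = 10
∂y/∂b = 1
∂L/∂b = ∂L/∂y · ∂y/∂b = 10 × 1 = 10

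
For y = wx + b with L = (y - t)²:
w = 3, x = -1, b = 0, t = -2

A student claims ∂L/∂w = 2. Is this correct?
Correct

y = (3)(-1) + 0 = -3
∂L/∂y = 2(y - t) = 2(-3 - -2) = -2
∂y/∂w = x = -1
∂L/∂w = -2 × -1 = 2

Claimed value: 2
Correct: The correct gradient is 2.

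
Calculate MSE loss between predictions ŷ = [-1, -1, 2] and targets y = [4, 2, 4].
MSE = 12.67

MSE = (1/3)((-1-4)² + (-1-2)² + (2-4)²) = (1/3)(25 + 9 + 4) = 12.67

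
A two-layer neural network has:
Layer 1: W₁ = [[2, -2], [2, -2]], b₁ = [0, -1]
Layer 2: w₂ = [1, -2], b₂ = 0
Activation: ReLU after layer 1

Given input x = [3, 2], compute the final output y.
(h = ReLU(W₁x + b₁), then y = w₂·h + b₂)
y = 0

Layer 1 pre-activation: z₁ = [2, 1]
After ReLU: h = [2, 1]
Layer 2 output: y = 1×2 + -2×1 + 0 = 0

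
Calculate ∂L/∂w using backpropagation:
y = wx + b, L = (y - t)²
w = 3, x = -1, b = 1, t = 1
∂L/∂w = 6

y = wx + b = (3)(-1) + 1 = -2
∂L/∂y = 2(y - t) = 2(-2 - 1) = -6
∂y/∂w = x = -1
∂L/∂w = ∂L/∂y · ∂y/∂w = -6 × -1 = 6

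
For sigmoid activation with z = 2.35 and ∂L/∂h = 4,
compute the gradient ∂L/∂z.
∂L/∂z = 0.3179

σ(2.35) = 0.9129
σ'(2.35) = σ(2.35)(1 - σ(2.35)) = 0.9129 × 0.08707 = 0.07949
∂L/∂z = ∂L/∂h · σ'(z) = 4 × 0.07949 = 0.3179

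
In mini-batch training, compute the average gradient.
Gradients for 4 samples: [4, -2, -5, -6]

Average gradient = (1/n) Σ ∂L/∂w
Average gradient = -2.25

Average = (1/4)(4 + -2 + -5 + -6) = -9/4 = -2.25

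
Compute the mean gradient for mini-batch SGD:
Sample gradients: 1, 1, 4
Average gradient = 2

Average = (1/3)(1 + 1 + 4) = 6/3 = 2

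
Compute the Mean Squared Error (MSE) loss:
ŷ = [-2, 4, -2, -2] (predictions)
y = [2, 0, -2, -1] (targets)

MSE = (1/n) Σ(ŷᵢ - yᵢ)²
MSE = 8.25

MSE = (1/4)((-2-2)² + (4-0)² + (-2--2)² + (-2--1)²) = (1/4)(16 + 16 + 0 + 1) = 8.25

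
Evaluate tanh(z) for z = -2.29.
-0.9797

tanh(-2.29) = (e^(-2.29) - e^(2.29))/(e^(-2.29) + e^(2.29)) = -0.9797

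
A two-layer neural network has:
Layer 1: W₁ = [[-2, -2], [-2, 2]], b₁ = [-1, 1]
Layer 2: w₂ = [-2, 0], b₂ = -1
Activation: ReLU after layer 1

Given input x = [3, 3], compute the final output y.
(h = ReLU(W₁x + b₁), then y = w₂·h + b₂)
y = -1

Layer 1 pre-activation: z₁ = [-13, 1]
After ReLU: h = [0, 1]
Layer 2 output: y = -2×0 + 0×1 + -1 = -1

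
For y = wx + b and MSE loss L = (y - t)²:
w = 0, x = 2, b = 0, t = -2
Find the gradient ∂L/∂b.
∂L/∂b = 4

y = wx + b = (0)(2) + 0 = 0
∂L/∂y = 2(y - t) = 2(0 - -2) = 4
∂y/∂b = 1
∂L/∂b = ∂L/∂y · ∂y/∂b = 4 × 1 = 4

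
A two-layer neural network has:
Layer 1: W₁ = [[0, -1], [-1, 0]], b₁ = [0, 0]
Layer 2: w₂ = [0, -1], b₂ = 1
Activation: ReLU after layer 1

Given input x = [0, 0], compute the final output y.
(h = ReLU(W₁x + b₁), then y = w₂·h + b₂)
y = 1

Layer 1 pre-activation: z₁ = [0, 0]
After ReLU: h = [0, 0]
Layer 2 output: y = 0×0 + -1×0 + 1 = 1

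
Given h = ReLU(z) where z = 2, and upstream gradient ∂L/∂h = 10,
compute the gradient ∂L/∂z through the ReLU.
∂L/∂z = 10

h = ReLU(2) = 2
Since z > 0: ∂h/∂z = 1
∂L/∂z = ∂L/∂h · ∂h/∂z = 10 × 1 = 10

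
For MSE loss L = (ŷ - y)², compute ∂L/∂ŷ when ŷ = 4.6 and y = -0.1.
∂L/∂ŷ = 9.4

∂L/∂ŷ = 2(ŷ - y) = 2(4.6 - -0.1) = 2(4.7) = 9.4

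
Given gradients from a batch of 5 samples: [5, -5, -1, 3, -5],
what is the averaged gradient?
Average gradient = -0.6

Average = (1/5)(5 + -5 + -1 + 3 + -5) = -3/5 = -0.6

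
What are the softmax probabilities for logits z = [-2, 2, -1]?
p = [0.0171, 0.9362, 0.0466]

exp(z) = [0.1353, 7.389, 0.3679]
Sum = 7.892
p = [0.0171, 0.9362, 0.0466]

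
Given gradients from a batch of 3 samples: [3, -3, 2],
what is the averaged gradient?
Average gradient = 0.6667

Average = (1/3)(3 + -3 + 2) = 2/3 = 0.6667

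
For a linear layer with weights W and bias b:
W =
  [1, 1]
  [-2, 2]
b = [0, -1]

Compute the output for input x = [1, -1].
y = [0, -5]

Wx = [1×1 + 1×-1, -2×1 + 2×-1]
   = [0, -4]
y = Wx + b = [0 + 0, -4 + -1] = [0, -5]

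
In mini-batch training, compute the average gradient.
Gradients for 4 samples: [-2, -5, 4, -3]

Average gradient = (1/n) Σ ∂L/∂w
Average gradient = -1.5

Average = (1/4)(-2 + -5 + 4 + -3) = -6/4 = -1.5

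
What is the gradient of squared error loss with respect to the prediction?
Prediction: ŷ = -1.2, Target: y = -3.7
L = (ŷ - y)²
∂L/∂ŷ = 5.0

∂L/∂ŷ = 2(ŷ - y) = 2(-1.2 - -3.7) = 2(2.5) = 5.0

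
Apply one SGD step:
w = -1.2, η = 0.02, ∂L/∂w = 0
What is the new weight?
w_new = -1.2

w_new = w - η·∂L/∂w = -1.2 - 0.02×(0) = -1.2 - (0) = -1.2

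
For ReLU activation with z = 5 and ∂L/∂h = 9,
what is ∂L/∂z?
∂L/∂z = 9

h = ReLU(5) = 5
Since z > 0: ∂h/∂z = 1
∂L/∂z = ∂L/∂h · ∂h/∂z = 9 × 1 = 9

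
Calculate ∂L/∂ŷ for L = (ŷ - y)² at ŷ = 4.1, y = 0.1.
∂L/∂ŷ = 8.0

∂L/∂ŷ = 2(ŷ - y) = 2(4.1 - 0.1) = 2(4.0) = 8.0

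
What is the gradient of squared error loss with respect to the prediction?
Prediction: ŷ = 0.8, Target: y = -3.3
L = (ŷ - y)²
∂L/∂ŷ = 8.2

∂L/∂ŷ = 2(ŷ - y) = 2(0.8 - -3.3) = 2(4.1) = 8.2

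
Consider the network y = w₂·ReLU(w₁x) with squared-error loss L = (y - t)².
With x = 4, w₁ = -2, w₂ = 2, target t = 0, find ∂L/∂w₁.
∂L/∂w₁ = 0

Forward pass:
z = w₁x = -2×4 = -8
h = ReLU(-8) = 0
y = w₂h = 2×0 = 0

Backward pass:
∂L/∂y = 2(y - t) = 2(0 - 0) = 0
∂y/∂h = w₂ = 2
∂h/∂z = 0 (ReLU derivative)
∂z/∂w₁ = x = 4

∂L/∂w₁ = 0 × 2 × 0 × 4 = 0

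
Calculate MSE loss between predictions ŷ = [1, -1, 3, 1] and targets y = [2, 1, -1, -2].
MSE = 7.5

MSE = (1/4)((1-2)² + (-1-1)² + (3--1)² + (1--2)²) = (1/4)(1 + 4 + 16 + 9) = 7.5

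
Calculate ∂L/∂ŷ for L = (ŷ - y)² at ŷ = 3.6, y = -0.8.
∂L/∂ŷ = 8.8

∂L/∂ŷ = 2(ŷ - y) = 2(3.6 - -0.8) = 2(4.4) = 8.8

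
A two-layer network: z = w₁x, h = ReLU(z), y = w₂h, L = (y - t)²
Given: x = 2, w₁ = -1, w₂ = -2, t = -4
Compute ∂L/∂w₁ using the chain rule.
∂L/∂w₁ = 0

Forward pass:
z = w₁x = -1×2 = -2
h = ReLU(-2) = 0
y = w₂h = -2×0 = 0

Backward pass:
∂L/∂y = 2(y - t) = 2(0 - -4) = 8
∂y/∂h = w₂ = -2
∂h/∂z = 0 (ReLU derivative)
∂z/∂w₁ = x = 2

∂L/∂w₁ = 8 × -2 × 0 × 2 = 0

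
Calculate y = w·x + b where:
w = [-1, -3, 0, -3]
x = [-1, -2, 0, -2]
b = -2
y = 11

y = (-1)(-1) + (-3)(-2) + (0)(0) + (-3)(-2) + -2 = 11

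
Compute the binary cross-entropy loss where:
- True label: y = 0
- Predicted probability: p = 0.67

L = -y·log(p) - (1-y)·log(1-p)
L = 1.109

L = -0·log(0.67) - 1·log(0.33) = -log(0.33) = 1.109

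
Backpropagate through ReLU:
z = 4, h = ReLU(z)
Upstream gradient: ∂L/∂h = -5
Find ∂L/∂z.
∂L/∂z = -5

h = ReLU(4) = 4
Since z > 0: ∂h/∂z = 1
∂L/∂z = ∂L/∂h · ∂h/∂z = -5 × 1 = -5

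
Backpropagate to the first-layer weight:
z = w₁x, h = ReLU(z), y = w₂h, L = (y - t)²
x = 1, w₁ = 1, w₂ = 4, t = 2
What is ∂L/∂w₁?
∂L/∂w₁ = 16

Forward pass:
z = w₁x = 1×1 = 1
h = ReLU(1) = 1
y = w₂h = 4×1 = 4

Backward pass:
∂L/∂y = 2(y - t) = 2(4 - 2) = 4
∂y/∂h = w₂ = 4
∂h/∂z = 1 (ReLU derivative)
∂z/∂w₁ = x = 1

∂L/∂w₁ = 4 × 4 × 1 × 1 = 16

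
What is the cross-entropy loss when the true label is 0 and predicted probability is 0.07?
L = 0.07257

L = -0·log(0.07) - 1·log(0.93) = -log(0.93) = 0.07257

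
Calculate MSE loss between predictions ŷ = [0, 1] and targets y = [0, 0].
MSE = 0.5

MSE = (1/2)((0-0)² + (1-0)²) = (1/2)(0 + 1) = 0.5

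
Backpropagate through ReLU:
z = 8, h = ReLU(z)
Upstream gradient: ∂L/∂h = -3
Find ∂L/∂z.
∂L/∂z = -3

h = ReLU(8) = 8
Since z > 0: ∂h/∂z = 1
∂L/∂z = ∂L/∂h · ∂h/∂z = -3 × 1 = -3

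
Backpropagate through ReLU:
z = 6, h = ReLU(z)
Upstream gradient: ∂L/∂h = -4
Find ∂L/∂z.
∂L/∂z = -4

h = ReLU(6) = 6
Since z > 0: ∂h/∂z = 1
∂L/∂z = ∂L/∂h · ∂h/∂z = -4 × 1 = -4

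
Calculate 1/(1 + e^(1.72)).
0.1519

sigmoid(-1.72) = 1/(1 + e^(1.72)) = 1/(1 + 5.585) = 0.1519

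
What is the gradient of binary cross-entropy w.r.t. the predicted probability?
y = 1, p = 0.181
∂L/∂p = -5.525

∂L/∂p = -y/p + (1-y)/(1-p) = -1/0.181 + 0 = -5.525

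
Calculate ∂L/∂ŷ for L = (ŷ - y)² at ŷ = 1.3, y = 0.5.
∂L/∂ŷ = 1.6

∂L/∂ŷ = 2(ŷ - y) = 2(1.3 - 0.5) = 2(0.8) = 1.6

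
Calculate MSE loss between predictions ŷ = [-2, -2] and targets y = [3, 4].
MSE = 30.5

MSE = (1/2)((-2-3)² + (-2-4)²) = (1/2)(25 + 36) = 30.5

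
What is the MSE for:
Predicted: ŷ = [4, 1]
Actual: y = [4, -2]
MSE = 4.5

MSE = (1/2)((4-4)² + (1--2)²) = (1/2)(0 + 9) = 4.5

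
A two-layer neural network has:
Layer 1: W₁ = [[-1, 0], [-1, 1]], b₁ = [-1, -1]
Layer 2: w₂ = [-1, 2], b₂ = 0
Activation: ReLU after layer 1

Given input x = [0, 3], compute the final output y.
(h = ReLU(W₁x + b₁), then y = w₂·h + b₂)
y = 4

Layer 1 pre-activation: z₁ = [-1, 2]
After ReLU: h = [0, 2]
Layer 2 output: y = -1×0 + 2×2 + 0 = 4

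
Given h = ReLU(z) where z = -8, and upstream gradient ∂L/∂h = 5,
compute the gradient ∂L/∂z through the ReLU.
∂L/∂z = 0

h = ReLU(-8) = 0
Since z < 0: ∂h/∂z = 0
∂L/∂z = ∂L/∂h · ∂h/∂z = 5 × 0 = 0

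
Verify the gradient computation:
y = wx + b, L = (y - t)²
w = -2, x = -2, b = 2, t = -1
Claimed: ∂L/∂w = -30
Incorrect

y = (-2)(-2) + 2 = 6
∂L/∂y = 2(y - t) = 2(6 - -1) = 14
∂y/∂w = x = -2
∂L/∂w = 14 × -2 = -28

Claimed value: -30
Incorrect: The correct gradient is -28.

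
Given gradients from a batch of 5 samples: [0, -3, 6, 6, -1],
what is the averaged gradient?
Average gradient = 1.6

Average = (1/5)(0 + -3 + 6 + 6 + -1) = 8/5 = 1.6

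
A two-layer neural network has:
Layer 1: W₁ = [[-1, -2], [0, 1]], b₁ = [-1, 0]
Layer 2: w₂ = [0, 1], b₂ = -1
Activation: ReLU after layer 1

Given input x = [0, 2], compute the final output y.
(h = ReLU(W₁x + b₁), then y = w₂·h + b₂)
y = 1

Layer 1 pre-activation: z₁ = [-5, 2]
After ReLU: h = [0, 2]
Layer 2 output: y = 0×0 + 1×2 + -1 = 1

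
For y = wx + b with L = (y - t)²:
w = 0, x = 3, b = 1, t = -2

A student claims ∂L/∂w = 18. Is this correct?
Correct

y = (0)(3) + 1 = 1
∂L/∂y = 2(y - t) = 2(1 - -2) = 6
∂y/∂w = x = 3
∂L/∂w = 6 × 3 = 18

Claimed value: 18
Correct: The correct gradient is 18.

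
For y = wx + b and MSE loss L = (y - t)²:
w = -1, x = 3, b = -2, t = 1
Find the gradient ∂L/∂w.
∂L/∂w = -36

y = wx + b = (-1)(3) + -2 = -5
∂L/∂y = 2(y - t) = 2(-5 - 1) = -12
∂y/∂w = x = 3
∂L/∂w = ∂L/∂y · ∂y/∂w = -12 × 3 = -36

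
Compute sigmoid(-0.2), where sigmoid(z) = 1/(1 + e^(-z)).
0.4502

sigmoid(-0.2) = 1/(1 + e^(0.2)) = 1/(1 + 1.221) = 0.4502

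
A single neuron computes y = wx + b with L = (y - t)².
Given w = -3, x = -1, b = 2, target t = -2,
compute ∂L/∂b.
∂L/∂b = 14

y = wx + b = (-3)(-1) + 2 = 5
∂L/∂y = 2(y - t) = 2(5 - -2) = 14
∂y/∂b = 1
∂L/∂b = ∂L/∂y · ∂y/∂b = 14 × 1 = 14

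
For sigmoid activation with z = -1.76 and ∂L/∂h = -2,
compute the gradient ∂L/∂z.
∂L/∂z = -0.2505

σ(-1.76) = 0.1468
σ'(-1.76) = σ(-1.76)(1 - σ(-1.76)) = 0.1468 × 0.8532 = 0.1252
∂L/∂z = ∂L/∂h · σ'(z) = -2 × 0.1252 = -0.2505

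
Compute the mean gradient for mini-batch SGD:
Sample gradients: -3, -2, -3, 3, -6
Average gradient = -2.2

Average = (1/5)(-3 + -2 + -3 + 3 + -6) = -11/5 = -2.2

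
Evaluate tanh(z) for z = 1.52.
0.9087

tanh(1.52) = (e^(1.52) - e^(-1.52))/(e^(1.52) + e^(-1.52)) = 0.9087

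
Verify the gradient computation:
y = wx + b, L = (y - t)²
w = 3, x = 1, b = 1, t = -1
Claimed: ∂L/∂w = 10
Correct

y = (3)(1) + 1 = 4
∂L/∂y = 2(y - t) = 2(4 - -1) = 10
∂y/∂w = x = 1
∂L/∂w = 10 × 1 = 10

Claimed value: 10
Correct: The correct gradient is 10.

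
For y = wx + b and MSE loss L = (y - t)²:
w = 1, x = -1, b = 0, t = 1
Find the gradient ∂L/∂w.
∂L/∂w = 4

y = wx + b = (1)(-1) + 0 = -1
∂L/∂y = 2(y - t) = 2(-1 - 1) = -4
∂y/∂w = x = -1
∂L/∂w = ∂L/∂y · ∂y/∂w = -4 × -1 = 4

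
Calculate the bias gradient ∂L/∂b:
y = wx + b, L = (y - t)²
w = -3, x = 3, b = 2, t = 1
∂L/∂b = -16

y = wx + b = (-3)(3) + 2 = -7
∂L/∂y = 2(y - t) = 2(-7 - 1) = -16
∂y/∂b = 1
∂L/∂b = ∂L/∂y · ∂y/∂b = -16 × 1 = -16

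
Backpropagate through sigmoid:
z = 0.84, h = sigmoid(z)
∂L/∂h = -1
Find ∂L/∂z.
∂L/∂z = -0.2106

σ(0.84) = 0.6985
σ'(0.84) = σ(0.84)(1 - σ(0.84)) = 0.6985 × 0.3015 = 0.2106
∂L/∂z = ∂L/∂h · σ'(z) = -1 × 0.2106 = -0.2106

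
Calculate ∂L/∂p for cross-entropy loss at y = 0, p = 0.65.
∂L/∂p = 2.857

∂L/∂p = -y/p + (1-y)/(1-p) = 0 + 1/0.35 = 2.857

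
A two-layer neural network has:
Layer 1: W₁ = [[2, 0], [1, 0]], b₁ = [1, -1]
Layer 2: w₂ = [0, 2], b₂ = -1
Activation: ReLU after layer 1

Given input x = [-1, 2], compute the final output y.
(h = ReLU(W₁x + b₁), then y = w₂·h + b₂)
y = -1

Layer 1 pre-activation: z₁ = [-1, -2]
After ReLU: h = [0, 0]
Layer 2 output: y = 0×0 + 2×0 + -1 = -1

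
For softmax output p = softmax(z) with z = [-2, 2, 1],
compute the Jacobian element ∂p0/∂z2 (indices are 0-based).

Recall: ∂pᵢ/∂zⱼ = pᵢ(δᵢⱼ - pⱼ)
∂p0/∂z2 = -0.003507

p = softmax(z) = [0.01321, 0.7214, 0.2654]
p0 = 0.01321, p2 = 0.2654

∂p0/∂z2 = -p0 × p2 = -0.01321 × 0.2654 = -0.003507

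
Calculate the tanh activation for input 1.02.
0.7699

tanh(1.02) = (e^(1.02) - e^(-1.02))/(e^(1.02) + e^(-1.02)) = 0.7699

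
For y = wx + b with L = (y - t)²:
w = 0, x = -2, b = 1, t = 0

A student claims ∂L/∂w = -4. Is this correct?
Correct

y = (0)(-2) + 1 = 1
∂L/∂y = 2(y - t) = 2(1 - 0) = 2
∂y/∂w = x = -2
∂L/∂w = 2 × -2 = -4

Claimed value: -4
Correct: The correct gradient is -4.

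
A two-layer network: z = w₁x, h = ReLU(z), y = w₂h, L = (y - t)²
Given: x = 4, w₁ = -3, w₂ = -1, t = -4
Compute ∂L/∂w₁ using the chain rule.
∂L/∂w₁ = 0

Forward pass:
z = w₁x = -3×4 = -12
h = ReLU(-12) = 0
y = w₂h = -1×0 = 0

Backward pass:
∂L/∂y = 2(y - t) = 2(0 - -4) = 8
∂y/∂h = w₂ = -1
∂h/∂z = 0 (ReLU derivative)
∂z/∂w₁ = x = 4

∂L/∂w₁ = 8 × -1 × 0 × 4 = 0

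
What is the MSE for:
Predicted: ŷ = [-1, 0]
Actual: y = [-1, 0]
MSE = 0

MSE = (1/2)((-1--1)² + (0-0)²) = (1/2)(0 + 0) = 0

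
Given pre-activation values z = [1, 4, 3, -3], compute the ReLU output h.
h = [1, 4, 3, 0]

ReLU applied element-wise: max(0,1)=1, max(0,4)=4, max(0,3)=3, max(0,-3)=0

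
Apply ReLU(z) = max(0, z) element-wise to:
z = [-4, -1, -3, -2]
h = [0, 0, 0, 0]

ReLU applied element-wise: max(0,-4)=0, max(0,-1)=0, max(0,-3)=0, max(0,-2)=0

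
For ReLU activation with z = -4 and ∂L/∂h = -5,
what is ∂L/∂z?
∂L/∂z = 0

h = ReLU(-4) = 0
Since z < 0: ∂h/∂z = 0
∂L/∂z = ∂L/∂h · ∂h/∂z = -5 × 0 = 0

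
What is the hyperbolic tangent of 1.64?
0.9275

tanh(1.64) = (e^(1.64) - e^(-1.64))/(e^(1.64) + e^(-1.64)) = 0.9275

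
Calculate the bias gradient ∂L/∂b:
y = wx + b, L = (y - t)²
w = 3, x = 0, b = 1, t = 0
∂L/∂b = 2

y = wx + b = (3)(0) + 1 = 1
∂L/∂y = 2(y - t) = 2(1 - 0) = 2
∂y/∂b = 1
∂L/∂b = ∂L/∂y · ∂y/∂b = 2 × 1 = 2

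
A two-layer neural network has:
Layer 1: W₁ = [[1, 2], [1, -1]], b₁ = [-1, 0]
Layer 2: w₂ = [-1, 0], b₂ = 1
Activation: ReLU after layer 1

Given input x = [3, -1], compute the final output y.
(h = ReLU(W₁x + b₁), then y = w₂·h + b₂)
y = 1

Layer 1 pre-activation: z₁ = [0, 4]
After ReLU: h = [0, 4]
Layer 2 output: y = -1×0 + 0×4 + 1 = 1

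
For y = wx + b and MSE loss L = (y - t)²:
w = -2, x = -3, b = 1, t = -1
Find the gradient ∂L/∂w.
∂L/∂w = -48

y = wx + b = (-2)(-3) + 1 = 7
∂L/∂y = 2(y - t) = 2(7 - -1) = 16
∂y/∂w = x = -3
∂L/∂w = ∂L/∂y · ∂y/∂w = 16 × -3 = -48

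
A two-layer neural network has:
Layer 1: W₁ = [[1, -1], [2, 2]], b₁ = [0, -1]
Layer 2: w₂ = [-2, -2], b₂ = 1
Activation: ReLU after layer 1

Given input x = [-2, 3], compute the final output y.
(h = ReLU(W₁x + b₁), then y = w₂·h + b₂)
y = -1

Layer 1 pre-activation: z₁ = [-5, 1]
After ReLU: h = [0, 1]
Layer 2 output: y = -2×0 + -2×1 + 1 = -1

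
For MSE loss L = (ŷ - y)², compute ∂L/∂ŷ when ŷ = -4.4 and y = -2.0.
∂L/∂ŷ = -4.8

∂L/∂ŷ = 2(ŷ - y) = 2(-4.4 - -2.0) = 2(-2.4) = -4.8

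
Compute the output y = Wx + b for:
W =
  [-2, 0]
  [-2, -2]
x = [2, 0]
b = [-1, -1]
y = [-5, -5]

Wx = [-2×2 + 0×0, -2×2 + -2×0]
   = [-4, -4]
y = Wx + b = [-4 + -1, -4 + -1] = [-5, -5]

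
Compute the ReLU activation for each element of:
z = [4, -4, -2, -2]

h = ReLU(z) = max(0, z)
h = [4, 0, 0, 0]

ReLU applied element-wise: max(0,4)=4, max(0,-4)=0, max(0,-2)=0, max(0,-2)=0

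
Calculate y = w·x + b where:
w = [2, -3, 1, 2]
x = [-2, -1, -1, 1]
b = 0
y = 0

y = (2)(-2) + (-3)(-1) + (1)(-1) + (2)(1) + 0 = 0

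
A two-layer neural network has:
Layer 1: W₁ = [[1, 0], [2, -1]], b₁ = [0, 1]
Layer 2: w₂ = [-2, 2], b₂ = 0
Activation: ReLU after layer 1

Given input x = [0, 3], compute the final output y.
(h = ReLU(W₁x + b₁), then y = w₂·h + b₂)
y = 0

Layer 1 pre-activation: z₁ = [0, -2]
After ReLU: h = [0, 0]
Layer 2 output: y = -2×0 + 2×0 + 0 = 0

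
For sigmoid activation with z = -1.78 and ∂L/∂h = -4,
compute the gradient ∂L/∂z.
∂L/∂z = -0.4939

σ(-1.78) = 0.1443
σ'(-1.78) = σ(-1.78)(1 - σ(-1.78)) = 0.1443 × 0.8557 = 0.1235
∂L/∂z = ∂L/∂h · σ'(z) = -4 × 0.1235 = -0.4939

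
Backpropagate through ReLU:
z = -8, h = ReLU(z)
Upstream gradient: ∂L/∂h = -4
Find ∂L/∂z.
∂L/∂z = 0

h = ReLU(-8) = 0
Since z < 0: ∂h/∂z = 0
∂L/∂z = ∂L/∂h · ∂h/∂z = -4 × 0 = 0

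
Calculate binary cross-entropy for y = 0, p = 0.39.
L = 0.4943

L = -0·log(0.39) - 1·log(0.61) = -log(0.61) = 0.4943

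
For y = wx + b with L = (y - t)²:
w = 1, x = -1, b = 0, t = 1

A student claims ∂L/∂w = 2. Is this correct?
Incorrect

y = (1)(-1) + 0 = -1
∂L/∂y = 2(y - t) = 2(-1 - 1) = -4
∂y/∂w = x = -1
∂L/∂w = -4 × -1 = 4

Claimed value: 2
Incorrect: The correct gradient is 4.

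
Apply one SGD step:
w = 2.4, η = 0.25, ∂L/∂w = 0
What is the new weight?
w_new = 2.4

w_new = w - η·∂L/∂w = 2.4 - 0.25×(0) = 2.4 - (0) = 2.4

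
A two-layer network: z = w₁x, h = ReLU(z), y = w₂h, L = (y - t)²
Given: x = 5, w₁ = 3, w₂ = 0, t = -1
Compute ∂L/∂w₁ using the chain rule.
∂L/∂w₁ = 0

Forward pass:
z = w₁x = 3×5 = 15
h = ReLU(15) = 15
y = w₂h = 0×15 = 0

Backward pass:
∂L/∂y = 2(y - t) = 2(0 - -1) = 2
∂y/∂h = w₂ = 0
∂h/∂z = 1 (ReLU derivative)
∂z/∂w₁ = x = 5

∂L/∂w₁ = 2 × 0 × 1 × 5 = 0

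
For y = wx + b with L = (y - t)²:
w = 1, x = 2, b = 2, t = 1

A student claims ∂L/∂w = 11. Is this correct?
Incorrect

y = (1)(2) + 2 = 4
∂L/∂y = 2(y - t) = 2(4 - 1) = 6
∂y/∂w = x = 2
∂L/∂w = 6 × 2 = 12

Claimed value: 11
Incorrect: The correct gradient is 12.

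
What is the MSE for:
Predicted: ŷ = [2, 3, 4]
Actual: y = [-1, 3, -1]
MSE = 11.33

MSE = (1/3)((2--1)² + (3-3)² + (4--1)²) = (1/3)(9 + 0 + 25) = 11.33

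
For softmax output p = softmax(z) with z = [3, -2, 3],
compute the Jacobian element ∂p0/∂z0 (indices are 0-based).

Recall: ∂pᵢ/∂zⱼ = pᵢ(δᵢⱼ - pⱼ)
∂p0/∂z0 = 0.25

p = softmax(z) = [0.4983, 0.003358, 0.4983]
p0 = 0.4983

∂p0/∂z0 = p0(1 - p0) = 0.4983 × (1 - 0.4983) = 0.25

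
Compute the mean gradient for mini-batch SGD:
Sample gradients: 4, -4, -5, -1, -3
Average gradient = -1.8

Average = (1/5)(4 + -4 + -5 + -1 + -3) = -9/5 = -1.8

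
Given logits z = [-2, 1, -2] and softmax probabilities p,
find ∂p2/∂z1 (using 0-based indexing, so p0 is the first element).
∂p2/∂z1 = -0.04118

p = softmax(z) = [0.04528, 0.9094, 0.04528]
p2 = 0.04528, p1 = 0.9094

∂p2/∂z1 = -p2 × p1 = -0.04528 × 0.9094 = -0.04118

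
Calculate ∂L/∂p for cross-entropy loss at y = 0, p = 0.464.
∂L/∂p = 1.866

∂L/∂p = -y/p + (1-y)/(1-p) = 0 + 1/0.536 = 1.866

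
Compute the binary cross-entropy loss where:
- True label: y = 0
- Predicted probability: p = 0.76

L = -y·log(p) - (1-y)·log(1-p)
L = 1.427

L = -0·log(0.76) - 1·log(0.24) = -log(0.24) = 1.427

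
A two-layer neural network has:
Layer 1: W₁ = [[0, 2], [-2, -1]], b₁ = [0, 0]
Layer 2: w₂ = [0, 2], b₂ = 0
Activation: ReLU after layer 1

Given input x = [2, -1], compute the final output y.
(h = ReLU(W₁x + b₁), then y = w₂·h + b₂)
y = 0

Layer 1 pre-activation: z₁ = [-2, -3]
After ReLU: h = [0, 0]
Layer 2 output: y = 0×0 + 2×0 + 0 = 0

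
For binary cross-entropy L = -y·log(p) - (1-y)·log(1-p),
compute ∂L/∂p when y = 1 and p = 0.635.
∂L/∂p = -1.575

∂L/∂p = -y/p + (1-y)/(1-p) = -1/0.635 + 0 = -1.575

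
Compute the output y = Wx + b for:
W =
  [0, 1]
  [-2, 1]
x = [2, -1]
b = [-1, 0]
y = [-2, -5]

Wx = [0×2 + 1×-1, -2×2 + 1×-1]
   = [-1, -5]
y = Wx + b = [-1 + -1, -5 + 0] = [-2, -5]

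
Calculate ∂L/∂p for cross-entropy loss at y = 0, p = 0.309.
∂L/∂p = 1.447

∂L/∂p = -y/p + (1-y)/(1-p) = 0 + 1/0.691 = 1.447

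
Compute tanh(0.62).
0.5511

tanh(0.62) = (e^(0.62) - e^(-0.62))/(e^(0.62) + e^(-0.62)) = 0.5511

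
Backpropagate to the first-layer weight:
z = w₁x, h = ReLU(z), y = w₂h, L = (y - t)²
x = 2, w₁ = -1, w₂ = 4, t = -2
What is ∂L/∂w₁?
∂L/∂w₁ = 0

Forward pass:
z = w₁x = -1×2 = -2
h = ReLU(-2) = 0
y = w₂h = 4×0 = 0

Backward pass:
∂L/∂y = 2(y - t) = 2(0 - -2) = 4
∂y/∂h = w₂ = 4
∂h/∂z = 0 (ReLU derivative)
∂z/∂w₁ = x = 2

∂L/∂w₁ = 4 × 4 × 0 × 2 = 0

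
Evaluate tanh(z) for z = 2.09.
0.9699

tanh(2.09) = (e^(2.09) - e^(-2.09))/(e^(2.09) + e^(-2.09)) = 0.9699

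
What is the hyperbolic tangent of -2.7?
-0.991

tanh(-2.7) = (e^(-2.7) - e^(2.7))/(e^(-2.7) + e^(2.7)) = -0.991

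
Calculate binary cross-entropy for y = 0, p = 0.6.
L = 0.9163

L = -0·log(0.6) - 1·log(0.4) = -log(0.4) = 0.9163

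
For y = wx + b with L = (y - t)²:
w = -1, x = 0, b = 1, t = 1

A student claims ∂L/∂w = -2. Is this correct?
Incorrect

y = (-1)(0) + 1 = 1
∂L/∂y = 2(y - t) = 2(1 - 1) = 0
∂y/∂w = x = 0
∂L/∂w = 0 × 0 = 0

Claimed value: -2
Incorrect: The correct gradient is 0.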